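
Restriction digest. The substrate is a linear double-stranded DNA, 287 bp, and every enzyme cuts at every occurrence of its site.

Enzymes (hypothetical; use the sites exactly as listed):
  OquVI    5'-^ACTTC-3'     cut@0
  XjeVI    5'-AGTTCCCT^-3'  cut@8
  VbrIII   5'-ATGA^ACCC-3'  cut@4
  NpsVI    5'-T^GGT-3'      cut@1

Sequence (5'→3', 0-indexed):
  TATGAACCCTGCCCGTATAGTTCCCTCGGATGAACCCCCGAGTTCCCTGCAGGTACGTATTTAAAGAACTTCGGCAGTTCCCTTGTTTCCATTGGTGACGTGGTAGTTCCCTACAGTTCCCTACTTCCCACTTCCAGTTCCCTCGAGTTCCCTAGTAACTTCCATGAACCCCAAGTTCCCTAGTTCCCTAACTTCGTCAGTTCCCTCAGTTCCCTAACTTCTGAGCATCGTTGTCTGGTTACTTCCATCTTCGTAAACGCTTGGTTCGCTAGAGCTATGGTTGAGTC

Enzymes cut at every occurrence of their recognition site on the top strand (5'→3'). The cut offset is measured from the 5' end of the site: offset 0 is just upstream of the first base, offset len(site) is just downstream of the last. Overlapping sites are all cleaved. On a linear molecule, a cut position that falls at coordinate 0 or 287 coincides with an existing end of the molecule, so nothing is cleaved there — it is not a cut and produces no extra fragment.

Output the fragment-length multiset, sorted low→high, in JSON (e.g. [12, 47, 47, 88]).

Site scan:
  OquVI (ACTTC, off=0): starts [67, 122, 129, 157, 190, 216, 240] → cuts [67, 122, 129, 157, 190, 216, 240]
  XjeVI (AGTTCCCT, off=8): starts [18, 40, 75, 104, 114, 135, 145, 173, 181, 198, 207] → cuts [26, 48, 83, 112, 122, 143, 153, 181, 189, 206, 215]
  VbrIII (ATGAACCC, off=4): starts [1, 29, 163] → cuts [5, 33, 167]
  NpsVI (TGGT, off=1): starts [92, 100, 235, 261, 277] → cuts [93, 101, 236, 262, 278]

All cut coordinates (distinct, sorted): [5, 26, 33, 48, 67, 83, 93, 101, 112, 122, 129, 143, 153, 157, 167, 181, 189, 190, 206, 215, 216, 236, 240, 262, 278]

Fragments:
  [0,5): 5 bp
  [5,26): 21 bp
  [26,33): 7 bp
  [33,48): 15 bp
  [48,67): 19 bp
  [67,83): 16 bp
  [83,93): 10 bp
  [93,101): 8 bp
  [101,112): 11 bp
  [112,122): 10 bp
  [122,129): 7 bp
  [129,143): 14 bp
  [143,153): 10 bp
  [153,157): 4 bp
  [157,167): 10 bp
  [167,181): 14 bp
  [181,189): 8 bp
  [189,190): 1 bp
  [190,206): 16 bp
  [206,215): 9 bp
  [215,216): 1 bp
  [216,236): 20 bp
  [236,240): 4 bp
  [240,262): 22 bp
  [262,278): 16 bp
  [278,287): 9 bp

[1,1,4,4,5,7,7,8,8,9,9,10,10,10,10,11,14,14,15,16,16,16,19,20,21,22]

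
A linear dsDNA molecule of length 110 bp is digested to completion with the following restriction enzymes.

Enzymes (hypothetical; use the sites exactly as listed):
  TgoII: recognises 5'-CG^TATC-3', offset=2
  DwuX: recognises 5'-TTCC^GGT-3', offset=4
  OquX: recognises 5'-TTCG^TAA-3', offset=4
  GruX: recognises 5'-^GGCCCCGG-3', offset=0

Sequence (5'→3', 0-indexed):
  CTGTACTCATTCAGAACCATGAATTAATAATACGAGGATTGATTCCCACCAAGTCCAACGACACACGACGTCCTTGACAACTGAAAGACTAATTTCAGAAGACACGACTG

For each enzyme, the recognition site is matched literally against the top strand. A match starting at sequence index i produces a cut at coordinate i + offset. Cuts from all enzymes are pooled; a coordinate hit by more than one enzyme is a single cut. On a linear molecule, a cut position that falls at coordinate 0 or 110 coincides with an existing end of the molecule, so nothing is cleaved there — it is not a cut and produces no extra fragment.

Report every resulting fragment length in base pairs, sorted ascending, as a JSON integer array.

Scan for sites:
  TgoII (CGTATC, off=2): no sites
  DwuX (TTCCGGT, off=4): no sites
  OquX (TTCGTAA, off=4): no sites
  GruX (GGCCCCGG, off=0): no sites

All cut coordinates (distinct, sorted): ∅

Fragment lengths:
  no cuts → one linear fragment of 110 bp

[110]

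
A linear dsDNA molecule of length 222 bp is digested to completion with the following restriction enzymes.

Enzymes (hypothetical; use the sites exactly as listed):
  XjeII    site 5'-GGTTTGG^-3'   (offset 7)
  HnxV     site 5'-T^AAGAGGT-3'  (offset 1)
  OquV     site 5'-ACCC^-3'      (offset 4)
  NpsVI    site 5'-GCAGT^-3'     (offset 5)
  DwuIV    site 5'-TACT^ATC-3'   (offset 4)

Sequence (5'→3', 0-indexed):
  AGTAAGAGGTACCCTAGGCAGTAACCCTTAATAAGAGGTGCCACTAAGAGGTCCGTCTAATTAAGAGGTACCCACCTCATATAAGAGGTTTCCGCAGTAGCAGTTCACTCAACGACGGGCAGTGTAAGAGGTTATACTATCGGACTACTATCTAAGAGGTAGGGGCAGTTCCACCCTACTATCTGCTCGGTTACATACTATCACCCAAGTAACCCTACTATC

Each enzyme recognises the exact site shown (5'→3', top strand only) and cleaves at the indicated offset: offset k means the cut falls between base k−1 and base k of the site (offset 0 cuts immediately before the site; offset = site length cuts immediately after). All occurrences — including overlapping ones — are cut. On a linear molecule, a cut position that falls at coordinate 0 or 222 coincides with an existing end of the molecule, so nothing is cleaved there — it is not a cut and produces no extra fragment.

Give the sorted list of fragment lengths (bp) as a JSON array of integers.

Site scan:
  XjeII (GGTTTGG, off=7): no sites
  HnxV TAAGAGGT/1: at [2, 31, 44, 61, 81, 124, 152] ⇒ [3, 32, 45, 62, 82, 125, 153]
  OquV ACCC/4: at [10, 23, 69, 172, 202, 211] ⇒ [14, 27, 73, 176, 206, 215]
  NpsVI GCAGT/5: at [17, 93, 99, 118, 164] ⇒ [22, 98, 104, 123, 169]
  DwuIV TACTATC/4: at [134, 145, 176, 195, 215] ⇒ [138, 149, 180, 199, 219]

Pooled cuts: [3, 14, 22, 27, 32, 45, 62, 73, 82, 98, 104, 123, 125, 138, 149, 153, 169, 176, 180, 199, 206, 215, 219]

Fragments:
  [0,3): 3 bp
  [3,14): 11 bp
  [14,22): 8 bp
  [22,27): 5 bp
  [27,32): 5 bp
  [32,45): 13 bp
  [45,62): 17 bp
  [62,73): 11 bp
  [73,82): 9 bp
  [82,98): 16 bp
  [98,104): 6 bp
  [104,123): 19 bp
  [123,125): 2 bp
  [125,138): 13 bp
  [138,149): 11 bp
  [149,153): 4 bp
  [153,169): 16 bp
  [169,176): 7 bp
  [176,180): 4 bp
  [180,199): 19 bp
  [199,206): 7 bp
  [206,215): 9 bp
  [215,219): 4 bp
  [219,222): 3 bp

[2,3,3,4,4,4,5,5,6,7,7,8,9,9,11,11,11,13,13,16,16,17,19,19]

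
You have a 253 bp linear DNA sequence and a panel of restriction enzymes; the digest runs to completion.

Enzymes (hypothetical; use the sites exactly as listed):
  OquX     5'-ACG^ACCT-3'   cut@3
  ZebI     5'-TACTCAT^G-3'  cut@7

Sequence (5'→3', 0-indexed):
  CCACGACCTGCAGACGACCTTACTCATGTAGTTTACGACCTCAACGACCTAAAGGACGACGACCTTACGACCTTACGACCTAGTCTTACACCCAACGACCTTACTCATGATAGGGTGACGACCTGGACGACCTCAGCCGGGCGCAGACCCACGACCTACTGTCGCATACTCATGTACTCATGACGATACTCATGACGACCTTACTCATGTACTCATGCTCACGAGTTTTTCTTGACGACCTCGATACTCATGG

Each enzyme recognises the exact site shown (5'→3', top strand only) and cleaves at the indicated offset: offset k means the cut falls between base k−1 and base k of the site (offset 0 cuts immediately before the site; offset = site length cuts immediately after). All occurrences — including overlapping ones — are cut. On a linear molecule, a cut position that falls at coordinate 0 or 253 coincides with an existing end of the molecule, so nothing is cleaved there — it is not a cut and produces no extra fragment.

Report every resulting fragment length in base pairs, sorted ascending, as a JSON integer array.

[2,4,5,8,8,8,8,9,9,10,11,11,11,11,12,12,14,15,20,20,21,24]

Per-enzyme occurrences:
  OquX (ACGACCT, off=3): starts [2, 13, 34, 43, 58, 66, 74, 94, 117, 126, 150, 194, 234] → cuts [5, 16, 37, 46, 61, 69, 77, 97, 120, 129, 153, 197, 237]
  ZebI (TACTCATG, off=7): starts [20, 101, 166, 174, 186, 201, 209, 244] → cuts [27, 108, 173, 181, 193, 208, 216, 251]

All cut coordinates (distinct, sorted): [5, 16, 27, 37, 46, 61, 69, 77, 97, 108, 120, 129, 153, 173, 181, 193, 197, 208, 216, 237, 251]

Fragments:
  [0,5): 5 bp
  [5,16): 11 bp
  [16,27): 11 bp
  [27,37): 10 bp
  [37,46): 9 bp
  [46,61): 15 bp
  [61,69): 8 bp
  [69,77): 8 bp
  [77,97): 20 bp
  [97,108): 11 bp
  [108,120): 12 bp
  [120,129): 9 bp
  [129,153): 24 bp
  [153,173): 20 bp
  [173,181): 8 bp
  [181,193): 12 bp
  [193,197): 4 bp
  [197,208): 11 bp
  [208,216): 8 bp
  [216,237): 21 bp
  [237,251): 14 bp
  [251,253): 2 bp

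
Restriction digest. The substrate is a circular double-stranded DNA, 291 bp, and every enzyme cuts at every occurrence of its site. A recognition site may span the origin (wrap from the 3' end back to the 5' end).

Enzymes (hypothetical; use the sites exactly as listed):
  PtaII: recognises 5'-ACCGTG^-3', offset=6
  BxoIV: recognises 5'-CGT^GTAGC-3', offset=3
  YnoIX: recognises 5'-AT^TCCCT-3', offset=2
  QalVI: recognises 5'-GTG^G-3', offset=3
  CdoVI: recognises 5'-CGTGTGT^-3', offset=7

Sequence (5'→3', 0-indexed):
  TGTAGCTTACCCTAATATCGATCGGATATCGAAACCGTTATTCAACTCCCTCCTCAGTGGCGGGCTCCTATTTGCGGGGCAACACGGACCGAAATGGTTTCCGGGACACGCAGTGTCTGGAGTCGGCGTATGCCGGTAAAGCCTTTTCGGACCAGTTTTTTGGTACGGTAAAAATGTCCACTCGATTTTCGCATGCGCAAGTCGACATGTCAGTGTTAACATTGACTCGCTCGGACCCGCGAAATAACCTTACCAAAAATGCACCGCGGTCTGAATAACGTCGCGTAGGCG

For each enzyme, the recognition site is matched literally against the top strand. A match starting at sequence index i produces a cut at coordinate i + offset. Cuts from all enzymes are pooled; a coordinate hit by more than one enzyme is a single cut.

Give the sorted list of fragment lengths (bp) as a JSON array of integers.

[58,233]

Site scan:
  PtaII (ACCGTG, off=6): no sites
  BxoIV CGTGTAGC/3: at [289] ⇒ [1]
  YnoIX (ATTCCCT, off=2): no sites
  QalVI GTGG/3: at [56] ⇒ [59]
  CdoVI (CGTGTGT, off=7): no sites

Pooled cuts: [1, 59]

Fragments:
  1→59: 58 bp
  59→1 (wrap): 291-59+1 = 233 bp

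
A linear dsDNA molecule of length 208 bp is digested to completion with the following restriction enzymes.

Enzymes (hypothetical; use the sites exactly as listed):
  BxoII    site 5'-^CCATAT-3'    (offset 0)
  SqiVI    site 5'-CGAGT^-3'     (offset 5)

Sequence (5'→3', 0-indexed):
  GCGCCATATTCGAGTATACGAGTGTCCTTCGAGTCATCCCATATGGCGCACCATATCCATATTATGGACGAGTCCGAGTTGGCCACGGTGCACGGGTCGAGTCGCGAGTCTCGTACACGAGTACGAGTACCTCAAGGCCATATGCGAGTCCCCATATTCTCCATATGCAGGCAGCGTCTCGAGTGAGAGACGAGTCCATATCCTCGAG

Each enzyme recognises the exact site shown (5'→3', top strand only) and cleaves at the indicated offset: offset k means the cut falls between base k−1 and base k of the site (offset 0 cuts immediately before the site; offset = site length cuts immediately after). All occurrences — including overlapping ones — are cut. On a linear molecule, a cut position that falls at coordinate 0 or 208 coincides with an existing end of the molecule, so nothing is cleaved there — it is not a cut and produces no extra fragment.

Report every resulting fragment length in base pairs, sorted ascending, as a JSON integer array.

[2,3,4,6,6,6,7,8,9,9,11,11,12,12,12,13,13,17,23,24]

Site scan:
  BxoII CCATAT/0: at [3, 38, 50, 56, 137, 151, 160, 195] ⇒ [3, 38, 50, 56, 137, 151, 160, 195]
  SqiVI CGAGT/5: at [10, 18, 29, 68, 74, 97, 104, 117, 123, 144, 179, 190] ⇒ [15, 23, 34, 73, 79, 102, 109, 122, 128, 149, 184, 195]

All cut coordinates (distinct, sorted): [3, 15, 23, 34, 38, 50, 56, 73, 79, 102, 109, 122, 128, 137, 149, 151, 160, 184, 195]

Fragments:
  [0,3): 3 bp
  [3,15): 12 bp
  [15,23): 8 bp
  [23,34): 11 bp
  [34,38): 4 bp
  [38,50): 12 bp
  [50,56): 6 bp
  [56,73): 17 bp
  [73,79): 6 bp
  [79,102): 23 bp
  [102,109): 7 bp
  [109,122): 13 bp
  [122,128): 6 bp
  [128,137): 9 bp
  [137,149): 12 bp
  [149,151): 2 bp
  [151,160): 9 bp
  [160,184): 24 bp
  [184,195): 11 bp
  [195,208): 13 bp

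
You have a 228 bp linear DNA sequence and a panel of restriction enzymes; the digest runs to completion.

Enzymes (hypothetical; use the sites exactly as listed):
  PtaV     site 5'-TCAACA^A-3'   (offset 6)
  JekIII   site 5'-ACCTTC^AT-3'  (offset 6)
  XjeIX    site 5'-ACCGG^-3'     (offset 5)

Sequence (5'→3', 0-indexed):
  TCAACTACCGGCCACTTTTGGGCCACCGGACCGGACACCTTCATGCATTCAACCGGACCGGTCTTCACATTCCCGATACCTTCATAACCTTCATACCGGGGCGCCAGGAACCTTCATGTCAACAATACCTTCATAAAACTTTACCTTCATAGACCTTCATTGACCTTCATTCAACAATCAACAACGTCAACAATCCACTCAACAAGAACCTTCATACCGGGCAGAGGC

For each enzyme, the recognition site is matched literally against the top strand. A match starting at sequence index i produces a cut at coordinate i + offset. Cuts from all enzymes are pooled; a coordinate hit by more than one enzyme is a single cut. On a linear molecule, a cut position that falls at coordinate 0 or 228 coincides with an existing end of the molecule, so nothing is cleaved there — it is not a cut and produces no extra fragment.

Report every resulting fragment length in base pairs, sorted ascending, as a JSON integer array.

Per-enzyme occurrences:
  PtaV (TCAACAA, off=6): starts [118, 170, 177, 186, 198] → cuts [124, 176, 183, 192, 204]
  JekIII (ACCTTCAT, off=6): starts [36, 77, 86, 109, 126, 142, 152, 162, 207] → cuts [42, 83, 92, 115, 132, 148, 158, 168, 213]
  XjeIX (ACCGG, off=5): starts [6, 24, 29, 51, 56, 94, 215] → cuts [11, 29, 34, 56, 61, 99, 220]

Pooled cuts: [11, 29, 34, 42, 56, 61, 83, 92, 99, 115, 124, 132, 148, 158, 168, 176, 183, 192, 204, 213, 220]

Fragments:
  [0,11): 11 bp
  [11,29): 18 bp
  [29,34): 5 bp
  [34,42): 8 bp
  [42,56): 14 bp
  [56,61): 5 bp
  [61,83): 22 bp
  [83,92): 9 bp
  [92,99): 7 bp
  [99,115): 16 bp
  [115,124): 9 bp
  [124,132): 8 bp
  [132,148): 16 bp
  [148,158): 10 bp
  [158,168): 10 bp
  [168,176): 8 bp
  [176,183): 7 bp
  [183,192): 9 bp
  [192,204): 12 bp
  [204,213): 9 bp
  [213,220): 7 bp
  [220,228): 8 bp

[5,5,7,7,7,8,8,8,8,9,9,9,9,10,10,11,12,14,16,16,18,22]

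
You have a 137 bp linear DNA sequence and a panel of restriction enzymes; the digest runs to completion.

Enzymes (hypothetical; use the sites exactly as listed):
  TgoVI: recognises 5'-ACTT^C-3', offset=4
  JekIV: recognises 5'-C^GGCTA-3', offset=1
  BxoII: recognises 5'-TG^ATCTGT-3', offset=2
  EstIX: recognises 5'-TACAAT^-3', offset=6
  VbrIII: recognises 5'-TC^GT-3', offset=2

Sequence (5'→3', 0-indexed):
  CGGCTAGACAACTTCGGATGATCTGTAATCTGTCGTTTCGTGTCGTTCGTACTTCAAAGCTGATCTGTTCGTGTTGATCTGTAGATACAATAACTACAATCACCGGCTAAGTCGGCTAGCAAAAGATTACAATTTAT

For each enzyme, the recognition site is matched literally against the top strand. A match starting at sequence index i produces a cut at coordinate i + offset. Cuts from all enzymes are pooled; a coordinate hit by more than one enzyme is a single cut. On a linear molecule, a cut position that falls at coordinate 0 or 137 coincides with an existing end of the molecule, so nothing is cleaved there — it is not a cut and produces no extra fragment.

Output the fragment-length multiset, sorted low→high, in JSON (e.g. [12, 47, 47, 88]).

[1,4,4,4,5,5,6,6,6,8,8,9,9,13,14,15,20]

Per-enzyme occurrences:
  TgoVI ACTTC/4: at [10, 50] ⇒ [14, 54]
  JekIV CGGCTA/1: at [0, 103, 112] ⇒ [1, 104, 113]
  BxoII TGATCTGT/2: at [18, 60, 74] ⇒ [20, 62, 76]
  EstIX TACAAT/6: at [85, 94, 127] ⇒ [91, 100, 133]
  VbrIII TCGT/2: at [32, 37, 42, 46, 68] ⇒ [34, 39, 44, 48, 70]

Pooled cuts: [1, 14, 20, 34, 39, 44, 48, 54, 62, 70, 76, 91, 100, 104, 113, 133]

Fragments:
  [0,1): 1 bp
  [1,14): 13 bp
  [14,20): 6 bp
  [20,34): 14 bp
  [34,39): 5 bp
  [39,44): 5 bp
  [44,48): 4 bp
  [48,54): 6 bp
  [54,62): 8 bp
  [62,70): 8 bp
  [70,76): 6 bp
  [76,91): 15 bp
  [91,100): 9 bp
  [100,104): 4 bp
  [104,113): 9 bp
  [113,133): 20 bp
  [133,137): 4 bp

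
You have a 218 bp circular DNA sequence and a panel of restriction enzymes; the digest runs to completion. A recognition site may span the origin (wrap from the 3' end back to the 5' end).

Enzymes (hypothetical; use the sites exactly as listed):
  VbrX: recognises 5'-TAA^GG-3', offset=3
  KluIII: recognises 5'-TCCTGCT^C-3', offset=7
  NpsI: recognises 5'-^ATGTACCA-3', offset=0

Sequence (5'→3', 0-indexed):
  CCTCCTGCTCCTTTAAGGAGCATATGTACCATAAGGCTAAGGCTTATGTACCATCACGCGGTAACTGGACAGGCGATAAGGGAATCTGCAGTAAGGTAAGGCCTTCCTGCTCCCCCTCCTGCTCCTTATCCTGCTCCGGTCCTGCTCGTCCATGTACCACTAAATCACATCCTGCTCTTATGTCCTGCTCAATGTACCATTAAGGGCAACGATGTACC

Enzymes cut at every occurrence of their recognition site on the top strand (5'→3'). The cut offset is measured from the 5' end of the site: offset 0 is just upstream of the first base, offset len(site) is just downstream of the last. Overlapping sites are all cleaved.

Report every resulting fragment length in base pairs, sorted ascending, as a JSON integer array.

[2,5,5,5,6,7,7,11,11,12,12,12,12,13,15,24,25,34]

Site scan:
  VbrX (TAAGG, off=3): starts [13, 31, 37, 76, 91, 96, 200] → cuts [16, 34, 40, 79, 94, 99, 203]
  KluIII (TCCTGCTC, off=7): starts [2, 104, 116, 128, 139, 169, 182] → cuts [9, 111, 123, 135, 146, 176, 189]
  NpsI (ATGTACCA, off=0): starts [23, 45, 151, 191] → cuts [23, 45, 151, 191]

Pooled cuts: [9, 16, 23, 34, 40, 45, 79, 94, 99, 111, 123, 135, 146, 151, 176, 189, 191, 203]

Fragments:
  9→16: 7 bp
  16→23: 7 bp
  23→34: 11 bp
  34→40: 6 bp
  40→45: 5 bp
  45→79: 34 bp
  79→94: 15 bp
  94→99: 5 bp
  99→111: 12 bp
  111→123: 12 bp
  123→135: 12 bp
  135→146: 11 bp
  146→151: 5 bp
  151→176: 25 bp
  176→189: 13 bp
  189→191: 2 bp
  191→203: 12 bp
  203→9 (wrap): 218-203+9 = 24 bp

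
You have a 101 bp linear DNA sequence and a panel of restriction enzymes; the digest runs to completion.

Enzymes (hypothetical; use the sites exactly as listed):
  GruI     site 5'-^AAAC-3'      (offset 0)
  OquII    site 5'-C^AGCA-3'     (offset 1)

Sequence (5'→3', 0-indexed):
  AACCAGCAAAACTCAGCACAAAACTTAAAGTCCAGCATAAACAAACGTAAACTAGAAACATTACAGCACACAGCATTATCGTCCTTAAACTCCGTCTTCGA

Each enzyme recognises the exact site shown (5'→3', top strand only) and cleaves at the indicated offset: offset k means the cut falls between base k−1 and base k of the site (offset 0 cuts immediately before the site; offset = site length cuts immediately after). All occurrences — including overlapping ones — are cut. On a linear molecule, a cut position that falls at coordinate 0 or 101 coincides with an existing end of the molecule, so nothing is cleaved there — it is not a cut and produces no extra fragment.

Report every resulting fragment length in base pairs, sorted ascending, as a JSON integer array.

Per-enzyme occurrences:
  GruI (AAAC, off=0): starts [8, 20, 38, 42, 48, 55, 86] → cuts [8, 20, 38, 42, 48, 55, 86]
  OquII (CAGCA, off=1): starts [3, 13, 32, 63, 70] → cuts [4, 14, 33, 64, 71]

All cut coordinates (distinct, sorted): [4, 8, 14, 20, 33, 38, 42, 48, 55, 64, 71, 86]

Fragment lengths:
  [0,4): 4 bp
  [4,8): 4 bp
  [8,14): 6 bp
  [14,20): 6 bp
  [20,33): 13 bp
  [33,38): 5 bp
  [38,42): 4 bp
  [42,48): 6 bp
  [48,55): 7 bp
  [55,64): 9 bp
  [64,71): 7 bp
  [71,86): 15 bp
  [86,101): 15 bp

[4,4,4,5,6,6,6,7,7,9,13,15,15]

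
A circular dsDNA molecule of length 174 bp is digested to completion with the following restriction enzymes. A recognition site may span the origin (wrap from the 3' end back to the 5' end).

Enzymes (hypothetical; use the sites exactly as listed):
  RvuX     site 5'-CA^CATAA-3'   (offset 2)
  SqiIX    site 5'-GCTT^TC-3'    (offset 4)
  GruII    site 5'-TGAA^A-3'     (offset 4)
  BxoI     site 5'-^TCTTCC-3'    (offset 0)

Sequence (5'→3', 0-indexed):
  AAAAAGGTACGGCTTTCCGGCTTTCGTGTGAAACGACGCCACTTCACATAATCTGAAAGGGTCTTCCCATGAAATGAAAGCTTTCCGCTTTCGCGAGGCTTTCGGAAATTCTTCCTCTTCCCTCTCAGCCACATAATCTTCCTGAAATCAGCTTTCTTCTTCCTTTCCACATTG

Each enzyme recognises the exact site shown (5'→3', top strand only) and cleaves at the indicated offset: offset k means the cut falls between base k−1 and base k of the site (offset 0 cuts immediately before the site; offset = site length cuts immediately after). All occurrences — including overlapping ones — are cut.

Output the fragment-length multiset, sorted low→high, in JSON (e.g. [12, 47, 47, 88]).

[3,4,5,5,5,6,7,8,8,8,9,10,11,11,12,13,14,16,19]

Per-enzyme occurrences:
  RvuX CACATAA/2: at [44, 129] ⇒ [46, 131]
  SqiIX GCTTTC/4: at [11, 19, 79, 86, 97, 150] ⇒ [15, 23, 83, 90, 101, 154]
  GruII TGAAA/4: at [28, 53, 69, 74, 142, 172] ⇒ [2, 32, 57, 73, 78, 146]
  BxoI TCTTCC/0: at [61, 109, 115, 136, 157] ⇒ [61, 109, 115, 136, 157]

All cut coordinates (distinct, sorted): [2, 15, 23, 32, 46, 57, 61, 73, 78, 83, 90, 101, 109, 115, 131, 136, 146, 154, 157]

Fragments:
  2→15: 13 bp
  15→23: 8 bp
  23→32: 9 bp
  32→46: 14 bp
  46→57: 11 bp
  57→61: 4 bp
  61→73: 12 bp
  73→78: 5 bp
  78→83: 5 bp
  83→90: 7 bp
  90→101: 11 bp
  101→109: 8 bp
  109→115: 6 bp
  115→131: 16 bp
  131→136: 5 bp
  136→146: 10 bp
  146→154: 8 bp
  154→157: 3 bp
  157→2 (wrap): 174-157+2 = 19 bp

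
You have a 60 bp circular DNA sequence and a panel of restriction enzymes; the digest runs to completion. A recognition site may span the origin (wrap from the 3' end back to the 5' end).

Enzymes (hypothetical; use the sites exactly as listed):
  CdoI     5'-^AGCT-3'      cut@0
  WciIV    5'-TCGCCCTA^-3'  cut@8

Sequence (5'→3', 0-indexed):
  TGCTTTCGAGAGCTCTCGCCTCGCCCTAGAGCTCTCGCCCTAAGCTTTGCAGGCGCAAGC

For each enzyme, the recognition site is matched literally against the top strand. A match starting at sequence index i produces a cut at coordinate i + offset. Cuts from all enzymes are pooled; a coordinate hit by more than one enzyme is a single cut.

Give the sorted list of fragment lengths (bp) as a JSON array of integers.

[1,13,13,15,18]

Scan for sites:
  CdoI AGCT/0: at [10, 29, 42, 57] ⇒ [10, 29, 42, 57]
  WciIV TCGCCCTA/8: at [20, 34] ⇒ [28, 42]

Pooled cuts: [10, 28, 29, 42, 57]

Fragments:
  10→28: 18 bp
  28→29: 1 bp
  29→42: 13 bp
  42→57: 15 bp
  57→10 (wrap): 60-57+10 = 13 bp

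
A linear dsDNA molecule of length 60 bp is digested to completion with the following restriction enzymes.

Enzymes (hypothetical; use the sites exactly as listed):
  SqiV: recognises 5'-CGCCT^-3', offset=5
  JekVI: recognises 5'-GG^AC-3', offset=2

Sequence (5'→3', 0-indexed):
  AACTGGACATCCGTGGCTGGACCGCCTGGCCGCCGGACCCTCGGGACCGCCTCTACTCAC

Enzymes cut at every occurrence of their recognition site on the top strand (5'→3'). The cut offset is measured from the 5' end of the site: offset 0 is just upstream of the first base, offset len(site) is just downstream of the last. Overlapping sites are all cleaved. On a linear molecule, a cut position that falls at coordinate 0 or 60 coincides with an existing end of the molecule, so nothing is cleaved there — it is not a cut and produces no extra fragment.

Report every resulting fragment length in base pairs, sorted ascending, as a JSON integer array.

[6,7,7,8,9,9,14]

Per-enzyme occurrences:
  SqiV (CGCCT, off=5): starts [22, 47] → cuts [27, 52]
  JekVI (GGAC, off=2): starts [4, 18, 34, 43] → cuts [6, 20, 36, 45]

All cut coordinates (distinct, sorted): [6, 20, 27, 36, 45, 52]

Fragments:
  [0,6): 6 bp
  [6,20): 14 bp
  [20,27): 7 bp
  [27,36): 9 bp
  [36,45): 9 bp
  [45,52): 7 bp
  [52,60): 8 bp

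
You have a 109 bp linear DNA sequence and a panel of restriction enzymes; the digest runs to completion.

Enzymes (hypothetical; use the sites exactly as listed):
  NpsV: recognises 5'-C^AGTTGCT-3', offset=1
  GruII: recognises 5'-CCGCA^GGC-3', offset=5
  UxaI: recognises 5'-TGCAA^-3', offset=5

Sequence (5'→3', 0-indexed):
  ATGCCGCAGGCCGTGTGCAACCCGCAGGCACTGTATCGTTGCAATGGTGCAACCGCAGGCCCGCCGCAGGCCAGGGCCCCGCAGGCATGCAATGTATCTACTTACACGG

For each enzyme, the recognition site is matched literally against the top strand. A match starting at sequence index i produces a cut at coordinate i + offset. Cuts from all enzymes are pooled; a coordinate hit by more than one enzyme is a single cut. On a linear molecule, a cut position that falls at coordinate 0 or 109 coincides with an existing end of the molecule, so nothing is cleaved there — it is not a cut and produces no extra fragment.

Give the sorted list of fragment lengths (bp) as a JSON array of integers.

Site scan:
  NpsV (CAGTTGCT, off=1): no sites
  GruII CCGCAGGC/5: at [3, 21, 52, 63, 78] ⇒ [8, 26, 57, 68, 83]
  UxaI TGCAA/5: at [15, 39, 47, 87] ⇒ [20, 44, 52, 92]

Pooled cuts: [8, 20, 26, 44, 52, 57, 68, 83, 92]

Fragments:
  [0,8): 8 bp
  [8,20): 12 bp
  [20,26): 6 bp
  [26,44): 18 bp
  [44,52): 8 bp
  [52,57): 5 bp
  [57,68): 11 bp
  [68,83): 15 bp
  [83,92): 9 bp
  [92,109): 17 bp

[5,6,8,8,9,11,12,15,17,18]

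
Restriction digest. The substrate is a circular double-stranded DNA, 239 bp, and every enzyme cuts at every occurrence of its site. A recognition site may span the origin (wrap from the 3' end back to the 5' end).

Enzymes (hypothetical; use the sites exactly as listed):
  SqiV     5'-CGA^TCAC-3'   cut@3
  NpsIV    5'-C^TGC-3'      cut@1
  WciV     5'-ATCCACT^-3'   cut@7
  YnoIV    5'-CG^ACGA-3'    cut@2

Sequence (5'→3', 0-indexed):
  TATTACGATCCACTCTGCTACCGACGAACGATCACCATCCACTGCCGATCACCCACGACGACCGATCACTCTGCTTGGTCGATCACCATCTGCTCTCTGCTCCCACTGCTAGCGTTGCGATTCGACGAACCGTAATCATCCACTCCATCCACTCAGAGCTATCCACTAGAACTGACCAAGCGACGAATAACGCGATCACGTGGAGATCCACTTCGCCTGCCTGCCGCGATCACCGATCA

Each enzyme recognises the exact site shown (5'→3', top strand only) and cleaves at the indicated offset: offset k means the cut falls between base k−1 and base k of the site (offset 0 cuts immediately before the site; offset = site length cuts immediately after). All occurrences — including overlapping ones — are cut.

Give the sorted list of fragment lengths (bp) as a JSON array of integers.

Per-enzyme occurrences:
  SqiV (CGATCAC, off=3): starts [28, 45, 62, 79, 192, 226] → cuts [31, 48, 65, 82, 195, 229]
  NpsIV (CTGC, off=1): starts [14, 41, 70, 89, 96, 105, 216, 220] → cuts [15, 42, 71, 90, 97, 106, 217, 221]
  WciV (ATCCACT, off=7): starts [7, 36, 137, 146, 160, 205] → cuts [14, 43, 144, 153, 167, 212]
  YnoIV (CGACGA, off=2): starts [21, 55, 122, 180] → cuts [23, 57, 124, 182]

Pooled cuts: [14, 15, 23, 31, 42, 43, 48, 57, 65, 71, 82, 90, 97, 106, 124, 144, 153, 167, 182, 195, 212, 217, 221, 229]

Fragments:
  14→15: 1 bp
  15→23: 8 bp
  23→31: 8 bp
  31→42: 11 bp
  42→43: 1 bp
  43→48: 5 bp
  48→57: 9 bp
  57→65: 8 bp
  65→71: 6 bp
  71→82: 11 bp
  82→90: 8 bp
  90→97: 7 bp
  97→106: 9 bp
  106→124: 18 bp
  124→144: 20 bp
  144→153: 9 bp
  153→167: 14 bp
  167→182: 15 bp
  182→195: 13 bp
  195→212: 17 bp
  212→217: 5 bp
  217→221: 4 bp
  221→229: 8 bp
  229→14 (wrap): 239-229+14 = 24 bp

[1,1,4,5,5,6,7,8,8,8,8,8,9,9,9,11,11,13,14,15,17,18,20,24]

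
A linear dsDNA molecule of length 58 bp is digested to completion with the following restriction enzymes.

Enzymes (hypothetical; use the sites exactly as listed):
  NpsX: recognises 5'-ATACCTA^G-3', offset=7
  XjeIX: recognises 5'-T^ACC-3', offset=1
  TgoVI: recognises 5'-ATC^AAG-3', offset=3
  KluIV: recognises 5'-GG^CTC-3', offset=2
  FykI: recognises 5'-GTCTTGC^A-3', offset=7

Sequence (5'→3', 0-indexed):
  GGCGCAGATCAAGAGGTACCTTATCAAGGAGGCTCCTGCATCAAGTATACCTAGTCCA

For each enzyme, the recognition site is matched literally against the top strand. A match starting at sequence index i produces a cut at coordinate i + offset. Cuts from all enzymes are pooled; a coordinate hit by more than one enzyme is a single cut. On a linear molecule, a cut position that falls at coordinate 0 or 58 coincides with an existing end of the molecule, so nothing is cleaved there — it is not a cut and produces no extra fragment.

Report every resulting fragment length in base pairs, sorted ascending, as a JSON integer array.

Scan for sites:
  NpsX ATACCTAG/7: at [46] ⇒ [53]
  XjeIX TACC/1: at [16, 47] ⇒ [17, 48]
  TgoVI ATCAAG/3: at [7, 22, 39] ⇒ [10, 25, 42]
  KluIV GGCTC/2: at [30] ⇒ [32]
  FykI (GTCTTGCA, off=7): no sites

All cut coordinates (distinct, sorted): [10, 17, 25, 32, 42, 48, 53]

Fragment lengths:
  [0,10): 10 bp
  [10,17): 7 bp
  [17,25): 8 bp
  [25,32): 7 bp
  [32,42): 10 bp
  [42,48): 6 bp
  [48,53): 5 bp
  [53,58): 5 bp

[5,5,6,7,7,8,10,10]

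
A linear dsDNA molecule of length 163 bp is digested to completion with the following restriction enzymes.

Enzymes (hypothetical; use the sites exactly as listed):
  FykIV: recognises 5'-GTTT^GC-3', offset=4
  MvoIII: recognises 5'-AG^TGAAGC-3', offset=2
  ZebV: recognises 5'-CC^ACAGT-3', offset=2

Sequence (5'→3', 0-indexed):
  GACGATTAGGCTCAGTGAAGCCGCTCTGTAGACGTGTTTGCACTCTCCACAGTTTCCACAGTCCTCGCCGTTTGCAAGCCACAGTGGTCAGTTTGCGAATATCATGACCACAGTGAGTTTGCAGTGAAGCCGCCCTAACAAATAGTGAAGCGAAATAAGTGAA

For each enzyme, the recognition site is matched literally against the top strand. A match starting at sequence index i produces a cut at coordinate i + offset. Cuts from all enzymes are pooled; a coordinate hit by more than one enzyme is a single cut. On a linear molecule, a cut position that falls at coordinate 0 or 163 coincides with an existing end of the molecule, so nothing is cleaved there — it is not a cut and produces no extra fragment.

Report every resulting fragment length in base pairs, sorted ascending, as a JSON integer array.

[4,7,9,9,11,14,15,15,16,18,21,24]

Site scan:
  FykIV (GTTTGC, off=4): starts [35, 69, 90, 116] → cuts [39, 73, 94, 120]
  MvoIII (AGTGAAGC, off=2): starts [13, 122, 143] → cuts [15, 124, 145]
  ZebV (CCACAGT, off=2): starts [46, 55, 78, 107] → cuts [48, 57, 80, 109]

Pooled cuts: [15, 39, 48, 57, 73, 80, 94, 109, 120, 124, 145]

Fragments:
  [0,15): 15 bp
  [15,39): 24 bp
  [39,48): 9 bp
  [48,57): 9 bp
  [57,73): 16 bp
  [73,80): 7 bp
  [80,94): 14 bp
  [94,109): 15 bp
  [109,120): 11 bp
  [120,124): 4 bp
  [124,145): 21 bp
  [145,163): 18 bp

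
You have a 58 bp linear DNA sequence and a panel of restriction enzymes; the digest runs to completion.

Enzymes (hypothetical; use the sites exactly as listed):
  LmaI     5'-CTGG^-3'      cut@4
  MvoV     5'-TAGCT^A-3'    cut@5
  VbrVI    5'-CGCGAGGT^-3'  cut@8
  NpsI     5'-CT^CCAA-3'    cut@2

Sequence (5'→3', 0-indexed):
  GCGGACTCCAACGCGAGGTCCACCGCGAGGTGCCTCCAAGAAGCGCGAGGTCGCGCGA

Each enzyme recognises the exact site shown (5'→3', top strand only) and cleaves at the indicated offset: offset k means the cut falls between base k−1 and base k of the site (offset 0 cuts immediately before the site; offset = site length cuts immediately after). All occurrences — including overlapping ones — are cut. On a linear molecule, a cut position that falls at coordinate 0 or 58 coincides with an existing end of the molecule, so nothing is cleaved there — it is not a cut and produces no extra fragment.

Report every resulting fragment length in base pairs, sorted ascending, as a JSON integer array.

[4,7,7,12,12,16]

Per-enzyme occurrences:
  LmaI (CTGG, off=4): no sites
  MvoV (TAGCTA, off=5): no sites
  VbrVI CGCGAGGT/8: at [11, 23, 43] ⇒ [19, 31, 51]
  NpsI CTCCAA/2: at [5, 33] ⇒ [7, 35]

Pooled cuts: [7, 19, 31, 35, 51]

Fragments:
  [0,7): 7 bp
  [7,19): 12 bp
  [19,31): 12 bp
  [31,35): 4 bp
  [35,51): 16 bp
  [51,58): 7 bp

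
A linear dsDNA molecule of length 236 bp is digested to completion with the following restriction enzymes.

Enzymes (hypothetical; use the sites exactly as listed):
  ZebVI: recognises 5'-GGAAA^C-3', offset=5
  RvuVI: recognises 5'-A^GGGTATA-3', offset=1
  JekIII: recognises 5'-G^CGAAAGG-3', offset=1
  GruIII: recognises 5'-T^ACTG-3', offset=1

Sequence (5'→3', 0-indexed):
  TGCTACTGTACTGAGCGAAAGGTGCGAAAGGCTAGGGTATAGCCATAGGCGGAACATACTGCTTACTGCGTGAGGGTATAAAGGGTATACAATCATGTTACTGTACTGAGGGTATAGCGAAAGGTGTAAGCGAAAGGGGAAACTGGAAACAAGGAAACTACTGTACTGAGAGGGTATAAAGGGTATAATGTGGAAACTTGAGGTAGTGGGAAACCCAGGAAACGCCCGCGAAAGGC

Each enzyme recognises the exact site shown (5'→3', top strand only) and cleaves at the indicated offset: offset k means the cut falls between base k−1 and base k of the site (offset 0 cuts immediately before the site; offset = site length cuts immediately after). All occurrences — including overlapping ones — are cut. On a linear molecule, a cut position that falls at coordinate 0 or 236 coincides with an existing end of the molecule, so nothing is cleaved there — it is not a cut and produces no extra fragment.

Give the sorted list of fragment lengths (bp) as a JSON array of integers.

[2,4,5,5,5,5,6,6,7,7,7,8,8,8,9,9,9,9,9,10,12,13,16,17,17,23]

Scan for sites:
  ZebVI GGAAAC/5: at [137, 144, 152, 191, 208, 217] ⇒ [142, 149, 157, 196, 213, 222]
  RvuVI AGGGTATA/1: at [33, 72, 81, 108, 170, 179] ⇒ [34, 73, 82, 109, 171, 180]
  JekIII GCGAAAGG/1: at [14, 23, 116, 129, 227] ⇒ [15, 24, 117, 130, 228]
  GruIII TACTG/1: at [3, 8, 56, 63, 98, 103, 158, 163] ⇒ [4, 9, 57, 64, 99, 104, 159, 164]

All cut coordinates (distinct, sorted): [4, 9, 15, 24, 34, 57, 64, 73, 82, 99, 104, 109, 117, 130, 142, 149, 157, 159, 164, 171, 180, 196, 213, 222, 228]

Fragments:
  [0,4): 4 bp
  [4,9): 5 bp
  [9,15): 6 bp
  [15,24): 9 bp
  [24,34): 10 bp
  [34,57): 23 bp
  [57,64): 7 bp
  [64,73): 9 bp
  [73,82): 9 bp
  [82,99): 17 bp
  [99,104): 5 bp
  [104,109): 5 bp
  [109,117): 8 bp
  [117,130): 13 bp
  [130,142): 12 bp
  [142,149): 7 bp
  [149,157): 8 bp
  [157,159): 2 bp
  [159,164): 5 bp
  [164,171): 7 bp
  [171,180): 9 bp
  [180,196): 16 bp
  [196,213): 17 bp
  [213,222): 9 bp
  [222,228): 6 bp
  [228,236): 8 bp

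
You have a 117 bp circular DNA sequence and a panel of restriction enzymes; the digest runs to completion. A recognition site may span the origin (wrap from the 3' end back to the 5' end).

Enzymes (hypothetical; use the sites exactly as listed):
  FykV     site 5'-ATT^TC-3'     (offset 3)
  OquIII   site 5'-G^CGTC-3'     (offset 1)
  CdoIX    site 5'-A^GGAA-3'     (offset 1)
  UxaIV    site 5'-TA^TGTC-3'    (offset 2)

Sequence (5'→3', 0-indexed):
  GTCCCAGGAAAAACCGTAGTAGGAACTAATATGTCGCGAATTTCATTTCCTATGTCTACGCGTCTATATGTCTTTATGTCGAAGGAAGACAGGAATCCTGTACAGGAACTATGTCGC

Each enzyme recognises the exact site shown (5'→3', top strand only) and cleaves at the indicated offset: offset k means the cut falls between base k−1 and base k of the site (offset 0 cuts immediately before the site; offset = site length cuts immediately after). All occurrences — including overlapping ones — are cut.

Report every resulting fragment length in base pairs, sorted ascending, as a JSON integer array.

Per-enzyme occurrences:
  FykV (ATTTC, off=3): starts [39, 44] → cuts [42, 47]
  OquIII (GCGTC, off=1): starts [59, 115] → cuts [60, 116]
  CdoIX (AGGAA, off=1): starts [5, 20, 82, 90, 103] → cuts [6, 21, 83, 91, 104]
  UxaIV (TATGTC, off=2): starts [29, 50, 66, 74, 109] → cuts [31, 52, 68, 76, 111]

All cut coordinates (distinct, sorted): [6, 21, 31, 42, 47, 52, 60, 68, 76, 83, 91, 104, 111, 116]

Fragments:
  6→21: 15 bp
  21→31: 10 bp
  31→42: 11 bp
  42→47: 5 bp
  47→52: 5 bp
  52→60: 8 bp
  60→68: 8 bp
  68→76: 8 bp
  76→83: 7 bp
  83→91: 8 bp
  91→104: 13 bp
  104→111: 7 bp
  111→116: 5 bp
  116→6 (wrap): 117-116+6 = 7 bp

[5,5,5,7,7,7,8,8,8,8,10,11,13,15]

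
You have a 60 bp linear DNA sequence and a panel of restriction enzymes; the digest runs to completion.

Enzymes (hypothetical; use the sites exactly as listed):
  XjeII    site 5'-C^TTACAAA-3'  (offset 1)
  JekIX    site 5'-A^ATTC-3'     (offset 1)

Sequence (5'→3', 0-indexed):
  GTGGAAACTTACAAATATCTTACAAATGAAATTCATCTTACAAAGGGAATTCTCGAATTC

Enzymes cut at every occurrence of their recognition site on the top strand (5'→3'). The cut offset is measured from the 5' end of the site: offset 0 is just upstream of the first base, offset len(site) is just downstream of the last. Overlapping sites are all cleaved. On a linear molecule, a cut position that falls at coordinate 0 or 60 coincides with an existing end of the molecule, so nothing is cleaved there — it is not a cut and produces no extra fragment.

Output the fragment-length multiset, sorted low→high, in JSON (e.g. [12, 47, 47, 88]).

[4,7,8,8,11,11,11]

Scan for sites:
  XjeII (CTTACAAA, off=1): starts [7, 18, 36] → cuts [8, 19, 37]
  JekIX (AATTC, off=1): starts [29, 47, 55] → cuts [30, 48, 56]

All cut coordinates (distinct, sorted): [8, 19, 30, 37, 48, 56]

Fragments:
  [0,8): 8 bp
  [8,19): 11 bp
  [19,30): 11 bp
  [30,37): 7 bp
  [37,48): 11 bp
  [48,56): 8 bp
  [56,60): 4 bp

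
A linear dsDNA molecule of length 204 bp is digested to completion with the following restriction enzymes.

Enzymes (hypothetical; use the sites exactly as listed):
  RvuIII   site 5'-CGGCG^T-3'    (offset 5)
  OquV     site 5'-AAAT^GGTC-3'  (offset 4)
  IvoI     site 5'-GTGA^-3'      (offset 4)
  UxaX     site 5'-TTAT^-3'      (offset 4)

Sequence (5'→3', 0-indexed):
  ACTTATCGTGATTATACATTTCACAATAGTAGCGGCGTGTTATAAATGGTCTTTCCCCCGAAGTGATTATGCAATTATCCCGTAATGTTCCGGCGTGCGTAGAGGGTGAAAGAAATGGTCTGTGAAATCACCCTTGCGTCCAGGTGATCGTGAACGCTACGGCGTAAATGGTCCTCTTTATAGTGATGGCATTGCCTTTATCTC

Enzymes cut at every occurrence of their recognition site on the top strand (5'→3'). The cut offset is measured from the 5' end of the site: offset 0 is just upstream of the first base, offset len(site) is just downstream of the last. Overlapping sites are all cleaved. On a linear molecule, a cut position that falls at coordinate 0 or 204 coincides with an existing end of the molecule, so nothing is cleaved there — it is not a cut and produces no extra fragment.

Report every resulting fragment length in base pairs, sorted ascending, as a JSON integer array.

[3,4,4,4,5,5,5,6,6,6,7,8,9,11,12,14,15,17,19,22,22]

Per-enzyme occurrences:
  RvuIII CGGCGT/5: at [32, 90, 159] ⇒ [37, 95, 164]
  OquV AAATGGTC/4: at [43, 112, 165] ⇒ [47, 116, 169]
  IvoI GTGA/4: at [7, 62, 105, 121, 143, 149, 182] ⇒ [11, 66, 109, 125, 147, 153, 186]
  UxaX TTAT/4: at [2, 11, 39, 66, 74, 177, 197] ⇒ [6, 15, 43, 70, 78, 181, 201]

Pooled cuts: [6, 11, 15, 37, 43, 47, 66, 70, 78, 95, 109, 116, 125, 147, 153, 164, 169, 181, 186, 201]

Fragments:
  [0,6): 6 bp
  [6,11): 5 bp
  [11,15): 4 bp
  [15,37): 22 bp
  [37,43): 6 bp
  [43,47): 4 bp
  [47,66): 19 bp
  [66,70): 4 bp
  [70,78): 8 bp
  [78,95): 17 bp
  [95,109): 14 bp
  [109,116): 7 bp
  [116,125): 9 bp
  [125,147): 22 bp
  [147,153): 6 bp
  [153,164): 11 bp
  [164,169): 5 bp
  [169,181): 12 bp
  [181,186): 5 bp
  [186,201): 15 bp
  [201,204): 3 bp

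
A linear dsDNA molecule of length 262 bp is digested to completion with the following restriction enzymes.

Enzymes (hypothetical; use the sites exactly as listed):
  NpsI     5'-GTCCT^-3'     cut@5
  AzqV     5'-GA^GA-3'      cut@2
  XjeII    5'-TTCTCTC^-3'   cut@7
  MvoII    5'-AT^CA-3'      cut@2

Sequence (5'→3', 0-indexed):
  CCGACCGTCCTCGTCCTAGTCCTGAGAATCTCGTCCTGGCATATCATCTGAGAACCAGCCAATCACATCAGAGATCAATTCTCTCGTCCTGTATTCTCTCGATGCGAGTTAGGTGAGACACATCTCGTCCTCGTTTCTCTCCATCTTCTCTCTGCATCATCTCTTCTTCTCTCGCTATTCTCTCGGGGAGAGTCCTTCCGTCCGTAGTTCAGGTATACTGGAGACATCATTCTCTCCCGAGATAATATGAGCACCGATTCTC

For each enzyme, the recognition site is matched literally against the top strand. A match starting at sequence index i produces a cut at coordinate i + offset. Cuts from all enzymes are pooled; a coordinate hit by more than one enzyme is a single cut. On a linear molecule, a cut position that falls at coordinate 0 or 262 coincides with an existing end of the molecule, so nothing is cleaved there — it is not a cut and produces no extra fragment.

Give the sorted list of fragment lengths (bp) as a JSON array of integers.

Per-enzyme occurrences:
  NpsI GTCCT/5: at [6, 12, 18, 32, 85, 126, 191] ⇒ [11, 17, 23, 37, 90, 131, 196]
  AzqV GAGA/2: at [23, 49, 70, 114, 187, 220, 238] ⇒ [25, 51, 72, 116, 189, 222, 240]
  XjeII TTCTCTC/7: at [78, 93, 134, 145, 166, 177, 229] ⇒ [85, 100, 141, 152, 173, 184, 236]
  MvoII ATCA/2: at [42, 61, 66, 73, 155, 225] ⇒ [44, 63, 68, 75, 157, 227]

Pooled cuts: [11, 17, 23, 25, 37, 44, 51, 63, 68, 72, 75, 85, 90, 100, 116, 131, 141, 152, 157, 173, 184, 189, 196, 222, 227, 236, 240]

Fragment lengths:
  [0,11): 11 bp
  [11,17): 6 bp
  [17,23): 6 bp
  [23,25): 2 bp
  [25,37): 12 bp
  [37,44): 7 bp
  [44,51): 7 bp
  [51,63): 12 bp
  [63,68): 5 bp
  [68,72): 4 bp
  [72,75): 3 bp
  [75,85): 10 bp
  [85,90): 5 bp
  [90,100): 10 bp
  [100,116): 16 bp
  [116,131): 15 bp
  [131,141): 10 bp
  [141,152): 11 bp
  [152,157): 5 bp
  [157,173): 16 bp
  [173,184): 11 bp
  [184,189): 5 bp
  [189,196): 7 bp
  [196,222): 26 bp
  [222,227): 5 bp
  [227,236): 9 bp
  [236,240): 4 bp
  [240,262): 22 bp

[2,3,4,4,5,5,5,5,5,6,6,7,7,7,9,10,10,10,11,11,11,12,12,15,16,16,22,26]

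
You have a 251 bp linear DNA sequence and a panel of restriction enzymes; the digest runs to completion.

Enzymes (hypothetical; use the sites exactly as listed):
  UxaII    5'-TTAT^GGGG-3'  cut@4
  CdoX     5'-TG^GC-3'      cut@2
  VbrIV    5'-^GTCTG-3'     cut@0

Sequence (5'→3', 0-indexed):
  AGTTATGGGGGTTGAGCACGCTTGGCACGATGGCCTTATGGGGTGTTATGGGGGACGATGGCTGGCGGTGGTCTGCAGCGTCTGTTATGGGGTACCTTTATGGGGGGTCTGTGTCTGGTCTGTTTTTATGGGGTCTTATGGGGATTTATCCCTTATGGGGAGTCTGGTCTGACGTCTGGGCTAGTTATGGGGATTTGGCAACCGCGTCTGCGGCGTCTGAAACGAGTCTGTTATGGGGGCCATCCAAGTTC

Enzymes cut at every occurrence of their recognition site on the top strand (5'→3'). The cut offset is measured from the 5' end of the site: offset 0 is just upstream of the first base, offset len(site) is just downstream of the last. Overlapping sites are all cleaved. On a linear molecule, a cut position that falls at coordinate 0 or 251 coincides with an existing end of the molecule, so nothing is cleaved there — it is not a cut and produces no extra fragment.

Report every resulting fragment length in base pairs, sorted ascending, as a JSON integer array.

[4,5,5,5,5,6,6,6,7,7,8,8,9,9,9,9,9,10,10,11,11,12,13,15,17,17,18]

Per-enzyme occurrences:
  UxaII (TTATGGGG, off=4): starts [2, 35, 45, 84, 97, 125, 135, 152, 184, 230] → cuts [6, 39, 49, 88, 101, 129, 139, 156, 188, 234]
  CdoX (TGGC, off=2): starts [22, 30, 58, 62, 195] → cuts [24, 32, 60, 64, 197]
  VbrIV (GTCTG, off=0): starts [70, 79, 106, 112, 117, 161, 166, 173, 205, 214, 225] → cuts [70, 79, 106, 112, 117, 161, 166, 173, 205, 214, 225]

All cut coordinates (distinct, sorted): [6, 24, 32, 39, 49, 60, 64, 70, 79, 88, 101, 106, 112, 117, 129, 139, 156, 161, 166, 173, 188, 197, 205, 214, 225, 234]

Fragments:
  [0,6): 6 bp
  [6,24): 18 bp
  [24,32): 8 bp
  [32,39): 7 bp
  [39,49): 10 bp
  [49,60): 11 bp
  [60,64): 4 bp
  [64,70): 6 bp
  [70,79): 9 bp
  [79,88): 9 bp
  [88,101): 13 bp
  [101,106): 5 bp
  [106,112): 6 bp
  [112,117): 5 bp
  [117,129): 12 bp
  [129,139): 10 bp
  [139,156): 17 bp
  [156,161): 5 bp
  [161,166): 5 bp
  [166,173): 7 bp
  [173,188): 15 bp
  [188,197): 9 bp
  [197,205): 8 bp
  [205,214): 9 bp
  [214,225): 11 bp
  [225,234): 9 bp
  [234,251): 17 bp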